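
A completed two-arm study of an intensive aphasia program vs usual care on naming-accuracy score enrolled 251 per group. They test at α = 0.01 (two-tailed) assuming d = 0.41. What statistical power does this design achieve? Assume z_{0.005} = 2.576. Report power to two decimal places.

For two equal groups, power = Φ(d·√(n/2) − z_{α/2}).
d·√(n/2) = 0.41 × √(251/2) = 0.41 × 11.203 = 4.593.
z_β = 4.593 − 2.576 = 2.017.
Power = Φ(2.017) = 0.978.

power ≈ 0.98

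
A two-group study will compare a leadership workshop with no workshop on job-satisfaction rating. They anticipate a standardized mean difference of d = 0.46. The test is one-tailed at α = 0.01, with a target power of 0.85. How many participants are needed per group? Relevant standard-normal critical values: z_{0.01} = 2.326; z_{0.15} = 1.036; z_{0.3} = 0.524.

For two independent groups with equal n: n = 2·((z_{α} + z_β) / d)².
z_{α} + z_β = 2.326 + 1.036 = 3.362.
n = 2 × (3.362 / 0.46)² = 2 × 7.309² = 2 × 53.42 = 106.8.
Round up to the next whole participant.

n = 107 per group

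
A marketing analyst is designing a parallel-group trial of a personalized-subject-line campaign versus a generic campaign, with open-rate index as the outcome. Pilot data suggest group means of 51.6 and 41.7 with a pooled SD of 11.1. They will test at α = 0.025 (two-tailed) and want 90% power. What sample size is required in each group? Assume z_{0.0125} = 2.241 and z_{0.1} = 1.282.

Cohen's d = |M₁ − M₂| / SD_pooled = |51.6 − 41.7| / 11.1 = 9.9 / 11.1 = 0.892.
For two independent groups with equal n: n = 2·((z_{α/2} + z_β) / d)².
z_{α/2} + z_β = 2.241 + 1.282 = 3.523.
n = 2 × (3.523 / 0.892)² = 2 × 3.950² = 2 × 15.60 = 31.2.
Round up to the next whole participant.

n = 32 per group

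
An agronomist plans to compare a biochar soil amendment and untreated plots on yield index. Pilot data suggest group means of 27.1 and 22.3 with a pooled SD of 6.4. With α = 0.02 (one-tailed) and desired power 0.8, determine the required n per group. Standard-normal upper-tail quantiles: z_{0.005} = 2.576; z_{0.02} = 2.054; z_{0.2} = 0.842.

Cohen's d = |M₁ − M₂| / SD_pooled = |27.1 − 22.3| / 6.4 = 4.8 / 6.4 = 0.750.
For two independent groups with equal n: n = 2·((z_{α} + z_β) / d)².
z_{α} + z_β = 2.054 + 0.842 = 2.896.
n = 2 × (2.896 / 0.750)² = 2 × 3.861² = 2 × 14.91 = 29.8.
Round up to the next whole participant.

n = 30 per group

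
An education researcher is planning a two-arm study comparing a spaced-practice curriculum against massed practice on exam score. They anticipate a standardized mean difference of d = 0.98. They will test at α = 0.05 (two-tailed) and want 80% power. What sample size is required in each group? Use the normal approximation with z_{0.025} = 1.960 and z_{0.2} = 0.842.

For two independent groups with equal n: n = 2·((z_{α/2} + z_β) / d)².
z_{α/2} + z_β = 1.960 + 0.842 = 2.802.
n = 2 × (2.802 / 0.98)² = 2 × 2.859² = 2 × 8.17 = 16.3.
Round up to the next whole participant.

n = 17 per group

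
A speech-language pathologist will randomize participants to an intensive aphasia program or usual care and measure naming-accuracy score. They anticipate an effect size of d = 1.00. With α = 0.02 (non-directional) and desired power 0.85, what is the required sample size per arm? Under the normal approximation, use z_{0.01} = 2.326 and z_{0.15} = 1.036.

For two independent groups with equal n: n = 2·((z_{α/2} + z_β) / d)².
z_{α/2} + z_β = 2.326 + 1.036 = 3.362.
n = 2 × (3.362 / 1.00)² = 2 × 3.362² = 2 × 11.30 = 22.6.
Round up to the next whole participant.

n = 23 per group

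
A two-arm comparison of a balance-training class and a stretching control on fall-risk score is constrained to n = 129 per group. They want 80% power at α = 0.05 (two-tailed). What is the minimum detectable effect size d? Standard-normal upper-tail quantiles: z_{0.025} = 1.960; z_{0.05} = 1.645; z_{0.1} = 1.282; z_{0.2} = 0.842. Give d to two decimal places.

d_min ≈ 0.35

For two independent groups of n = 129 each: d_min = (z_{α/2} + z_β)·√(2/n).
z-sum = 1.960 + 0.842 = 2.802.
d_min = 2.802 × √(2/129) = 2.802 × 0.1245 = 0.349.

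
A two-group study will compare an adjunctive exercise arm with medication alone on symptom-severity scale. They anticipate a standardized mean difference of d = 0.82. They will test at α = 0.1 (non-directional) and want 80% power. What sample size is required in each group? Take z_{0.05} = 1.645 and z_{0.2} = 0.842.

n = 19 per group

For two independent groups with equal n: n = 2·((z_{α/2} + z_β) / d)².
z_{α/2} + z_β = 1.645 + 0.842 = 2.487.
n = 2 × (2.487 / 0.82)² = 2 × 3.033² = 2 × 9.20 = 18.4.
Round up to the next whole participant.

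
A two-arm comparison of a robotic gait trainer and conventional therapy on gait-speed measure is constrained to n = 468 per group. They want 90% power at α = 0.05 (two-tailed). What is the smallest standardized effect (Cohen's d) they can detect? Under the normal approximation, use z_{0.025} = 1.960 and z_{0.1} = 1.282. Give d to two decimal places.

For two independent groups of n = 468 each: d_min = (z_{α/2} + z_β)·√(2/n).
z-sum = 1.960 + 1.282 = 3.242.
d_min = 3.242 × √(2/468) = 3.242 × 0.0654 = 0.212.

d_min ≈ 0.21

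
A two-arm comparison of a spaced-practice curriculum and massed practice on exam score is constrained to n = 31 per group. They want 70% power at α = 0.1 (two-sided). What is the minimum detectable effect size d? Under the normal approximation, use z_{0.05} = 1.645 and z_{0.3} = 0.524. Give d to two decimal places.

For two independent groups of n = 31 each: d_min = (z_{α/2} + z_β)·√(2/n).
z-sum = 1.645 + 0.524 = 2.169.
d_min = 2.169 × √(2/31) = 2.169 × 0.2540 = 0.551.

d_min ≈ 0.55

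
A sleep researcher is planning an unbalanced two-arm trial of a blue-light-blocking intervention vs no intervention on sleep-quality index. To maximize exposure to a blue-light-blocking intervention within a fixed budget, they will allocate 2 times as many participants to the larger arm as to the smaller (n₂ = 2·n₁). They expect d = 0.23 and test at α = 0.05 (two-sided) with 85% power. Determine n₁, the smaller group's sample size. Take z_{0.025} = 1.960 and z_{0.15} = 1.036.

With allocation ratio k = n₂/n₁ = 2, Var(x̄₁−x̄₂) = σ²(1/n₁ + 1/(k·n₁)) = σ²·(k+1)/(k·n₁).
So n₁ = (1 + 1/k)·((z_{α/2} + z_β)/d)² = 1.500 × (2.996/0.23)².
n₁ = 1.500 × 169.68 = 254.5.
Round up: n₁ = 255, giving n₂ = 2 × 255 = 510.

n₁ = 255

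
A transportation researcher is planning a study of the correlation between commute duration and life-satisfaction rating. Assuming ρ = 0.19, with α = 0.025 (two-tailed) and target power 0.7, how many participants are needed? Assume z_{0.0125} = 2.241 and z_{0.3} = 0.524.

n = 210

Fisher's z: C = ½·ln((1+r)/(1−r)) = ½·ln(1.4691) = 0.1923.
n = ((z_{α/2} + z_β)/C)² + 3.
(2.241 + 0.524) / 0.1923 = 2.765 / 0.1923 = 14.379.
n = 14.379² + 3 = 206.74 + 3 = 209.7.
Round up.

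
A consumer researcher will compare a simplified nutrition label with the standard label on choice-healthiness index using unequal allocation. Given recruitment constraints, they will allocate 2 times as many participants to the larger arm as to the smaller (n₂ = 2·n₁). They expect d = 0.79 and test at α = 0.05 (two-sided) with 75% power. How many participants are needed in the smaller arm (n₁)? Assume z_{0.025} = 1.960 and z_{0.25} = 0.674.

With allocation ratio k = n₂/n₁ = 2, Var(x̄₁−x̄₂) = σ²(1/n₁ + 1/(k·n₁)) = σ²·(k+1)/(k·n₁).
So n₁ = (1 + 1/k)·((z_{α/2} + z_β)/d)² = 1.500 × (2.634/0.79)².
n₁ = 1.500 × 11.12 = 16.7.
Round up: n₁ = 17, giving n₂ = 2 × 17 = 34.

n₁ = 17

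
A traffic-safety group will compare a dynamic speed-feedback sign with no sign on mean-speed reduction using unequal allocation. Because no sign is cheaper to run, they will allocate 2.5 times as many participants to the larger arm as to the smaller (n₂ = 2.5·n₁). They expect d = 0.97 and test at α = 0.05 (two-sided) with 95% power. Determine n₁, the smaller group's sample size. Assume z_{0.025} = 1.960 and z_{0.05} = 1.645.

With allocation ratio k = n₂/n₁ = 2.5, Var(x̄₁−x̄₂) = σ²(1/n₁ + 1/(k·n₁)) = σ²·(k+1)/(k·n₁).
So n₁ = (1 + 1/k)·((z_{α/2} + z_β)/d)² = 1.400 × (3.605/0.97)².
n₁ = 1.400 × 13.81 = 19.3.
Round up: n₁ = 20, giving n₂ = 2.5 × 20 = 50.

n₁ = 20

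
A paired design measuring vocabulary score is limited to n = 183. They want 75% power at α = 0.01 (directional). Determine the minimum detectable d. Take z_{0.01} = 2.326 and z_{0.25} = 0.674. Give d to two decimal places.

d_min ≈ 0.22

For a single sample (or paired design) of n = 183: d_min = (z_{α} + z_β)/√n.
z-sum = 2.326 + 0.674 = 3.000.
d_min = 3.000 / √183 = 3.000 / 13.528 = 0.222.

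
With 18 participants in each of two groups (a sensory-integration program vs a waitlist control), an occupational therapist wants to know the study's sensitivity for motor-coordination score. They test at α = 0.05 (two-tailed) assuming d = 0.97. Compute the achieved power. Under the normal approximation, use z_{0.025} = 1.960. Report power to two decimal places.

power ≈ 0.83

For two equal groups, power = Φ(d·√(n/2) − z_{α/2}).
d·√(n/2) = 0.97 × √(18/2) = 0.97 × 3.000 = 2.910.
z_β = 2.910 − 1.960 = 0.950.
Power = Φ(0.950) = 0.829.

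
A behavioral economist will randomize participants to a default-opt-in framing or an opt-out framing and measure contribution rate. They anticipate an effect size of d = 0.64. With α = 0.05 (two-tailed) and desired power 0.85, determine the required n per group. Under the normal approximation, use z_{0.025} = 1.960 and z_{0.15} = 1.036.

n = 44 per group

For two independent groups with equal n: n = 2·((z_{α/2} + z_β) / d)².
z_{α/2} + z_β = 1.960 + 1.036 = 2.996.
n = 2 × (2.996 / 0.64)² = 2 × 4.681² = 2 × 21.91 = 43.8.
Round up to the next whole participant.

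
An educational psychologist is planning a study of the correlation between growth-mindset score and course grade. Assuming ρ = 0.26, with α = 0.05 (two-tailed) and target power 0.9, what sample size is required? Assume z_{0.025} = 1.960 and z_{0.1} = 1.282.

n = 152

Fisher's z: C = ½·ln((1+r)/(1−r)) = ½·ln(1.7027) = 0.2661.
n = ((z_{α/2} + z_β)/C)² + 3.
(1.960 + 1.282) / 0.2661 = 3.242 / 0.2661 = 12.183.
n = 12.183² + 3 = 148.43 + 3 = 151.4.
Round up.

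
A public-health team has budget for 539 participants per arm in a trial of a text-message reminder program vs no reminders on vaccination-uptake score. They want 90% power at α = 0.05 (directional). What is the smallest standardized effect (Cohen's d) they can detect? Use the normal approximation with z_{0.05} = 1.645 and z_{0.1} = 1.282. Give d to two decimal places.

d_min ≈ 0.18

For two independent groups of n = 539 each: d_min = (z_{α} + z_β)·√(2/n).
z-sum = 1.645 + 1.282 = 2.927.
d_min = 2.927 × √(2/539) = 2.927 × 0.0609 = 0.178.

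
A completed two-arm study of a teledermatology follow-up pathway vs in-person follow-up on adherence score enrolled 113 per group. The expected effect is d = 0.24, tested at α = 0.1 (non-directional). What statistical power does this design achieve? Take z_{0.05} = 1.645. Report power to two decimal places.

power ≈ 0.56

For two equal groups, power = Φ(d·√(n/2) − z_{α/2}).
d·√(n/2) = 0.24 × √(113/2) = 0.24 × 7.517 = 1.804.
z_β = 1.804 − 1.645 = 0.159.
Power = Φ(0.159) = 0.563.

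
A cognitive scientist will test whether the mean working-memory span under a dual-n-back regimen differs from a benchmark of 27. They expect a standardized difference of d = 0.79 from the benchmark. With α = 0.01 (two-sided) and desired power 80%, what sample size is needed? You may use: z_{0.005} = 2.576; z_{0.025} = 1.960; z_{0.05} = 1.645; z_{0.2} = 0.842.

For a one-sample test: n = ((z_{α/2} + z_β) / d)².
z_{α/2} + z_β = 2.576 + 0.842 = 3.418.
n = (3.418 / 0.79)² = 4.327² = 18.72.
Round up.

n = 19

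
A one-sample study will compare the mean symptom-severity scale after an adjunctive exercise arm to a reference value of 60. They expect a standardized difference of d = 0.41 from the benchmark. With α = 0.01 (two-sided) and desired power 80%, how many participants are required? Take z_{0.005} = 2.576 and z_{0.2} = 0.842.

n = 70

For a one-sample test: n = ((z_{α/2} + z_β) / d)².
z_{α/2} + z_β = 2.576 + 0.842 = 3.418.
n = (3.418 / 0.41)² = 8.337² = 69.50.
Round up.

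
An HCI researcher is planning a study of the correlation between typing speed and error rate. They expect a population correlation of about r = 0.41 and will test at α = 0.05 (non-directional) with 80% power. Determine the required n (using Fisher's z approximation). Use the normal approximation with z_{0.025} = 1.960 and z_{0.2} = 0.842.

n = 45

Fisher's z: C = ½·ln((1+r)/(1−r)) = ½·ln(2.3898) = 0.4356.
n = ((z_{α/2} + z_β)/C)² + 3.
(1.960 + 0.842) / 0.4356 = 2.802 / 0.4356 = 6.433.
n = 6.433² + 3 = 41.38 + 3 = 44.4.
Round up.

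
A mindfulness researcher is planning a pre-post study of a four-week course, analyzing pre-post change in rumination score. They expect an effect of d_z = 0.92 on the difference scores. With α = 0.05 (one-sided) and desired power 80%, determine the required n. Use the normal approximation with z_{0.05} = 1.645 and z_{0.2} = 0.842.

For a paired (one-sample on differences) test: n = ((z_{α} + z_β) / d)².
z_{α} + z_β = 1.645 + 0.842 = 2.487.
n = (2.487 / 0.92)² = 2.703² = 7.31.
Round up.

n = 8 pairs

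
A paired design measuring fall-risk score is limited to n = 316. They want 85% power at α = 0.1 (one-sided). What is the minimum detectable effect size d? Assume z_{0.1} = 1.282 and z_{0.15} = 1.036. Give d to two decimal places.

For a single sample (or paired design) of n = 316: d_min = (z_{α} + z_β)/√n.
z-sum = 1.282 + 1.036 = 2.318.
d_min = 2.318 / √316 = 2.318 / 17.776 = 0.130.

d_min ≈ 0.13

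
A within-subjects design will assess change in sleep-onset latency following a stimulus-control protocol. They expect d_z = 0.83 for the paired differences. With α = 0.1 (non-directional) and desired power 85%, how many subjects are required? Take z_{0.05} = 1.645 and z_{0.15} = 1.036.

For a paired (one-sample on differences) test: n = ((z_{α/2} + z_β) / d)².
z_{α/2} + z_β = 1.645 + 1.036 = 2.681.
n = (2.681 / 0.83)² = 3.230² = 10.43.
Round up.

n = 11 pairs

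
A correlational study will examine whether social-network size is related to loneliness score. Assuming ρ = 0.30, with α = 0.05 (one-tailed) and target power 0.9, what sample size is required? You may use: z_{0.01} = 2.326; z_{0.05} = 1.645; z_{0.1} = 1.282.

n = 93

Fisher's z: C = ½·ln((1+r)/(1−r)) = ½·ln(1.8571) = 0.3095.
n = ((z_{α} + z_β)/C)² + 3.
(1.645 + 1.282) / 0.3095 = 2.927 / 0.3095 = 9.457.
n = 9.457² + 3 = 89.44 + 3 = 92.4.
Round up.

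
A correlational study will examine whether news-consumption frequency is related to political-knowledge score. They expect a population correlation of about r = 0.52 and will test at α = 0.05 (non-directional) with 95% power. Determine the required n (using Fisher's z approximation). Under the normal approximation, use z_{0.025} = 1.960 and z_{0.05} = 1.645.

n = 43

Fisher's z: C = ½·ln((1+r)/(1−r)) = ½·ln(3.1667) = 0.5763.
n = ((z_{α/2} + z_β)/C)² + 3.
(1.960 + 1.645) / 0.5763 = 3.605 / 0.5763 = 6.255.
n = 6.255² + 3 = 39.13 + 3 = 42.1.
Round up.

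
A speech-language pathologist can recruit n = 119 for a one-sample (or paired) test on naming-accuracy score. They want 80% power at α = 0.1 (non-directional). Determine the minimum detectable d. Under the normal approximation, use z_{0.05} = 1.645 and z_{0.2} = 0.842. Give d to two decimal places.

d_min ≈ 0.23

For a single sample (or paired design) of n = 119: d_min = (z_{α/2} + z_β)/√n.
z-sum = 1.645 + 0.842 = 2.487.
d_min = 2.487 / √119 = 2.487 / 10.909 = 0.228.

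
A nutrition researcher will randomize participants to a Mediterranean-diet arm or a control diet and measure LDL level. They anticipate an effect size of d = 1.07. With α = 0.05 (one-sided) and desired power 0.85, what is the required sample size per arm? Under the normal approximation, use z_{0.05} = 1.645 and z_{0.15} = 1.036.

For two independent groups with equal n: n = 2·((z_{α} + z_β) / d)².
z_{α} + z_β = 1.645 + 1.036 = 2.681.
n = 2 × (2.681 / 1.07)² = 2 × 2.506² = 2 × 6.28 = 12.6.
Round up to the next whole participant.

n = 13 per group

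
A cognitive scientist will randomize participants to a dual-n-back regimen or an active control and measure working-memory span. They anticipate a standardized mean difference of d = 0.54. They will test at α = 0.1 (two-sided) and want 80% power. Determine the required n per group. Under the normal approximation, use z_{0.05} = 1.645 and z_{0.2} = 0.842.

For two independent groups with equal n: n = 2·((z_{α/2} + z_β) / d)².
z_{α/2} + z_β = 1.645 + 0.842 = 2.487.
n = 2 × (2.487 / 0.54)² = 2 × 4.606² = 2 × 21.21 = 42.4.
Round up to the next whole participant.

n = 43 per group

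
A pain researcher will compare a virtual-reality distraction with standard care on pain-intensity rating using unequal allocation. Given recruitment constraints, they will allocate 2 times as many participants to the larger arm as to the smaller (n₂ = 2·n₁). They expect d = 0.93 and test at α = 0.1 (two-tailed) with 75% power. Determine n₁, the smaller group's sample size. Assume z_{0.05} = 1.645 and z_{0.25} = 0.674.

With allocation ratio k = n₂/n₁ = 2, Var(x̄₁−x̄₂) = σ²(1/n₁ + 1/(k·n₁)) = σ²·(k+1)/(k·n₁).
So n₁ = (1 + 1/k)·((z_{α/2} + z_β)/d)² = 1.500 × (2.319/0.93)².
n₁ = 1.500 × 6.22 = 9.3.
Round up: n₁ = 10, giving n₂ = 2 × 10 = 20.

n₁ = 10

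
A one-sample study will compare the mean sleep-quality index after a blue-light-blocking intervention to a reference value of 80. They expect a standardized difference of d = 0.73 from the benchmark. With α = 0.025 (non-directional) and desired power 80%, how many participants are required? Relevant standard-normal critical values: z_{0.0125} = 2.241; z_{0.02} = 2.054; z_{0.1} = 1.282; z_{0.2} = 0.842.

For a one-sample test: n = ((z_{α/2} + z_β) / d)².
z_{α/2} + z_β = 2.241 + 0.842 = 3.083.
n = (3.083 / 0.73)² = 4.223² = 17.84.
Round up.

n = 18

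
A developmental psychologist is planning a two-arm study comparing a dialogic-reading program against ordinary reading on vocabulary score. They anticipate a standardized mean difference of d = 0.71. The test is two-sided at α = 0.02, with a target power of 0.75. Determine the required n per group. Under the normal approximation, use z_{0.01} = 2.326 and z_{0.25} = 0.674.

n = 36 per group

For two independent groups with equal n: n = 2·((z_{α/2} + z_β) / d)².
z_{α/2} + z_β = 2.326 + 0.674 = 3.000.
n = 2 × (3.000 / 0.71)² = 2 × 4.225² = 2 × 17.85 = 35.7.
Round up to the next whole participant.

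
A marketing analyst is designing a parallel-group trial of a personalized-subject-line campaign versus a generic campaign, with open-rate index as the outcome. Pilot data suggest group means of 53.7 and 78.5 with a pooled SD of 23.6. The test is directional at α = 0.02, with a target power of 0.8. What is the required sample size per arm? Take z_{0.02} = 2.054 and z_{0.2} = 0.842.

n = 16 per group

Cohen's d = |M₁ − M₂| / SD_pooled = |53.7 − 78.5| / 23.6 = 24.8 / 23.6 = 1.051.
For two independent groups with equal n: n = 2·((z_{α} + z_β) / d)².
z_{α} + z_β = 2.054 + 0.842 = 2.896.
n = 2 × (2.896 / 1.051)² = 2 × 2.755² = 2 × 7.59 = 15.2.
Round up to the next whole participant.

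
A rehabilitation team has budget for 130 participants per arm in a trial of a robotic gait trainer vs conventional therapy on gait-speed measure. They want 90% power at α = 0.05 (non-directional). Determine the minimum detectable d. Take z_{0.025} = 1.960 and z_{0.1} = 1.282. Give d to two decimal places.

d_min ≈ 0.40

For two independent groups of n = 130 each: d_min = (z_{α/2} + z_β)·√(2/n).
z-sum = 1.960 + 1.282 = 3.242.
d_min = 3.242 × √(2/130) = 3.242 × 0.1240 = 0.402.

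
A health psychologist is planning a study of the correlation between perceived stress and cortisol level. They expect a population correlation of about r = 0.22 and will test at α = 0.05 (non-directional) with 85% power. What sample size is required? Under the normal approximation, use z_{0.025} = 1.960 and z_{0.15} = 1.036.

Fisher's z: C = ½·ln((1+r)/(1−r)) = ½·ln(1.5641) = 0.2237.
n = ((z_{α/2} + z_β)/C)² + 3.
(1.960 + 1.036) / 0.2237 = 2.996 / 0.2237 = 13.393.
n = 13.393² + 3 = 179.37 + 3 = 182.4.
Round up.

n = 183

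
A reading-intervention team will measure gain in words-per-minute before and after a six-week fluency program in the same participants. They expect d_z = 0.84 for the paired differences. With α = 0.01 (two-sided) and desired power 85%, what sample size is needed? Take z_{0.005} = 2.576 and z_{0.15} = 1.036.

For a paired (one-sample on differences) test: n = ((z_{α/2} + z_β) / d)².
z_{α/2} + z_β = 2.576 + 1.036 = 3.612.
n = (3.612 / 0.84)² = 4.300² = 18.49.
Round up.

n = 19 pairs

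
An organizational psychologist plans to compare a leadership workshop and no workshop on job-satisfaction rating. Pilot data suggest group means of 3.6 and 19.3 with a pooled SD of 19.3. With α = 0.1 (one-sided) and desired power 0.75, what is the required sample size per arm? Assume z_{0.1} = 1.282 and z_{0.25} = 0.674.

Cohen's d = |M₁ − M₂| / SD_pooled = |3.6 − 19.3| / 19.3 = 15.7 / 19.3 = 0.813.
For two independent groups with equal n: n = 2·((z_{α} + z_β) / d)².
z_{α} + z_β = 1.282 + 0.674 = 1.956.
n = 2 × (1.956 / 0.813)² = 2 × 2.406² = 2 × 5.79 = 11.6.
Round up to the next whole participant.

n = 12 per group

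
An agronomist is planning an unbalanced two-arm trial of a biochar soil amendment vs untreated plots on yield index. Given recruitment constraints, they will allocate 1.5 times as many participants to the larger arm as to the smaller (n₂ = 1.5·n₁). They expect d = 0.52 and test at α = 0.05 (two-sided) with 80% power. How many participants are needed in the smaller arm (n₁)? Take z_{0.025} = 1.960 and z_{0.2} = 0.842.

With allocation ratio k = n₂/n₁ = 1.5, Var(x̄₁−x̄₂) = σ²(1/n₁ + 1/(k·n₁)) = σ²·(k+1)/(k·n₁).
So n₁ = (1 + 1/k)·((z_{α/2} + z_β)/d)² = 1.667 × (2.802/0.52)².
n₁ = 1.667 × 29.04 = 48.4.
Round up: n₁ = 49, giving n₂ = ⌈1.5 × 49⌉ = ⌈73.5⌉ = 74.

n₁ = 49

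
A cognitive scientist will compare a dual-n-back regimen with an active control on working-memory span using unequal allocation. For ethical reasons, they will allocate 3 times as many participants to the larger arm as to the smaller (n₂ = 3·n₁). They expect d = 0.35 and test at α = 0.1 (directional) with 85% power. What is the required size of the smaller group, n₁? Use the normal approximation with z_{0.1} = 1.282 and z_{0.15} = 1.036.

With allocation ratio k = n₂/n₁ = 3, Var(x̄₁−x̄₂) = σ²(1/n₁ + 1/(k·n₁)) = σ²·(k+1)/(k·n₁).
So n₁ = (1 + 1/k)·((z_{α} + z_β)/d)² = 1.333 × (2.318/0.35)².
n₁ = 1.333 × 43.86 = 58.5.
Round up: n₁ = 59, giving n₂ = 3 × 59 = 177.

n₁ = 59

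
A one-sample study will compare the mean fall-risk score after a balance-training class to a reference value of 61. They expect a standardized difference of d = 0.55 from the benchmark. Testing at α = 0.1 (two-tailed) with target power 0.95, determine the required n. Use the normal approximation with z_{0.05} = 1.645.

n = 36

For a one-sample test: n = ((z_{α/2} + z_β) / d)².
z_{α/2} + z_β = 1.645 + 1.645 = 3.290.
n = (3.290 / 0.55)² = 5.982² = 35.78.
Round up.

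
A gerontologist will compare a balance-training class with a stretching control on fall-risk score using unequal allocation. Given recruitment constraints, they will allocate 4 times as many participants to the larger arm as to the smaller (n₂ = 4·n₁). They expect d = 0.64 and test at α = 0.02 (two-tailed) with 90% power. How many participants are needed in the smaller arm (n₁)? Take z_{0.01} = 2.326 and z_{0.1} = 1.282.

With allocation ratio k = n₂/n₁ = 4, Var(x̄₁−x̄₂) = σ²(1/n₁ + 1/(k·n₁)) = σ²·(k+1)/(k·n₁).
So n₁ = (1 + 1/k)·((z_{α/2} + z_β)/d)² = 1.250 × (3.608/0.64)².
n₁ = 1.250 × 31.78 = 39.7.
Round up: n₁ = 40, giving n₂ = 4 × 40 = 160.

n₁ = 40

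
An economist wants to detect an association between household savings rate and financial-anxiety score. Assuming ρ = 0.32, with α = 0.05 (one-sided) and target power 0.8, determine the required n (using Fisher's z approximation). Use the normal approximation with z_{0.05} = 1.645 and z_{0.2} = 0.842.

n = 60

Fisher's z: C = ½·ln((1+r)/(1−r)) = ½·ln(1.9412) = 0.3316.
n = ((z_{α} + z_β)/C)² + 3.
(1.645 + 0.842) / 0.3316 = 2.487 / 0.3316 = 7.500.
n = 7.500² + 3 = 56.25 + 3 = 59.2.
Round up.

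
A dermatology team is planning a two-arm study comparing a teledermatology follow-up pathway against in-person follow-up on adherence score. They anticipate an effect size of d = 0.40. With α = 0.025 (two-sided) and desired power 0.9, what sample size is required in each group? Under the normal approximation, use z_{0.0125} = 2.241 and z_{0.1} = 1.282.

For two independent groups with equal n: n = 2·((z_{α/2} + z_β) / d)².
z_{α/2} + z_β = 2.241 + 1.282 = 3.523.
n = 2 × (3.523 / 0.40)² = 2 × 8.807² = 2 × 77.57 = 155.1.
Round up to the next whole participant.

n = 156 per group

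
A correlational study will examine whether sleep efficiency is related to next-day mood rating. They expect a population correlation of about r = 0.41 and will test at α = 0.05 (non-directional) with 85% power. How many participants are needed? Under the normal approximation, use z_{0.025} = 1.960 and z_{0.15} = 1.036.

n = 51

Fisher's z: C = ½·ln((1+r)/(1−r)) = ½·ln(2.3898) = 0.4356.
n = ((z_{α/2} + z_β)/C)² + 3.
(1.960 + 1.036) / 0.4356 = 2.996 / 0.4356 = 6.878.
n = 6.878² + 3 = 47.31 + 3 = 50.3.
Round up.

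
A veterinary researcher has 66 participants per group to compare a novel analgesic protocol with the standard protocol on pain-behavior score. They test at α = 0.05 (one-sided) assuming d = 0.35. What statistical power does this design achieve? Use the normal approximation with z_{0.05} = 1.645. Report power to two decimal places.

For two equal groups, power = Φ(d·√(n/2) − z_{α}).
d·√(n/2) = 0.35 × √(66/2) = 0.35 × 5.745 = 2.011.
z_β = 2.011 − 1.645 = 0.366.
Power = Φ(0.366) = 0.643.

power ≈ 0.64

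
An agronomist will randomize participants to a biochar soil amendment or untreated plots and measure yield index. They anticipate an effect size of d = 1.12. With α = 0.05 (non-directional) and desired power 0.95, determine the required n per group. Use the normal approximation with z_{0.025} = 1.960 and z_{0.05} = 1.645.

For two independent groups with equal n: n = 2·((z_{α/2} + z_β) / d)².
z_{α/2} + z_β = 1.960 + 1.645 = 3.605.
n = 2 × (3.605 / 1.12)² = 2 × 3.219² = 2 × 10.36 = 20.7.
Round up to the next whole participant.

n = 21 per group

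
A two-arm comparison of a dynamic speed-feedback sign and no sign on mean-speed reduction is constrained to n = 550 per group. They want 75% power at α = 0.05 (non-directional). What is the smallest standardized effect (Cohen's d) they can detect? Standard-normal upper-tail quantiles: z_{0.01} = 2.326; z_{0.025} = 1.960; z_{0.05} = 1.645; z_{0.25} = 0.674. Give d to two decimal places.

d_min ≈ 0.16

For two independent groups of n = 550 each: d_min = (z_{α/2} + z_β)·√(2/n).
z-sum = 1.960 + 0.674 = 2.634.
d_min = 2.634 × √(2/550) = 2.634 × 0.0603 = 0.159.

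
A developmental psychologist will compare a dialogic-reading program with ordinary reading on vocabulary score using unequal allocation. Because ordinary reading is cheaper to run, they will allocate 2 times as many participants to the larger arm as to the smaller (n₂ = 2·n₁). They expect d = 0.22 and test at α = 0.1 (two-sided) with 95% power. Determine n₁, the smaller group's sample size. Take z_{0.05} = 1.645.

With allocation ratio k = n₂/n₁ = 2, Var(x̄₁−x̄₂) = σ²(1/n₁ + 1/(k·n₁)) = σ²·(k+1)/(k·n₁).
So n₁ = (1 + 1/k)·((z_{α/2} + z_β)/d)² = 1.500 × (3.290/0.22)².
n₁ = 1.500 × 223.64 = 335.5.
Round up: n₁ = 336, giving n₂ = 2 × 336 = 672.

n₁ = 336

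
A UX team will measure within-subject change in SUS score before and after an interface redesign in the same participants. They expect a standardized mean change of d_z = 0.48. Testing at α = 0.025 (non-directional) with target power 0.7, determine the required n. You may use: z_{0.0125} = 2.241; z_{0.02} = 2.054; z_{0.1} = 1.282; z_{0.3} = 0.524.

n = 34 pairs

For a paired (one-sample on differences) test: n = ((z_{α/2} + z_β) / d)².
z_{α/2} + z_β = 2.241 + 0.524 = 2.765.
n = (2.765 / 0.48)² = 5.760² = 33.18.
Round up.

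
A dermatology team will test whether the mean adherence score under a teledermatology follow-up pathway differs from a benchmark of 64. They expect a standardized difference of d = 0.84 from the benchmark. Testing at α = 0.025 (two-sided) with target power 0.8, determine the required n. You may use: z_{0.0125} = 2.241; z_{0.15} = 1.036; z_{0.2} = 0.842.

n = 14

For a one-sample test: n = ((z_{α/2} + z_β) / d)².
z_{α/2} + z_β = 2.241 + 0.842 = 3.083.
n = (3.083 / 0.84)² = 3.670² = 13.47.
Round up.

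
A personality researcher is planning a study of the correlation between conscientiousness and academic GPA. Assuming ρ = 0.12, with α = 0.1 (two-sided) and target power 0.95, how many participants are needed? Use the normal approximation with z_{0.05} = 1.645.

n = 748

Fisher's z: C = ½·ln((1+r)/(1−r)) = ½·ln(1.2727) = 0.1206.
n = ((z_{α/2} + z_β)/C)² + 3.
(1.645 + 1.645) / 0.1206 = 3.290 / 0.1206 = 27.280.
n = 27.280² + 3 = 744.21 + 3 = 747.2.
Round up.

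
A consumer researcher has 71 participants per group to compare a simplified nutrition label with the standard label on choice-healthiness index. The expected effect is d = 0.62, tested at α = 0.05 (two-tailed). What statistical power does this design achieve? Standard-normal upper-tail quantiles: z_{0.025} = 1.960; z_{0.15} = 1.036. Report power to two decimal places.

For two equal groups, power = Φ(d·√(n/2) − z_{α/2}).
d·√(n/2) = 0.62 × √(71/2) = 0.62 × 5.958 = 3.694.
z_β = 3.694 − 1.960 = 1.734.
Power = Φ(1.734) = 0.959.

power ≈ 0.96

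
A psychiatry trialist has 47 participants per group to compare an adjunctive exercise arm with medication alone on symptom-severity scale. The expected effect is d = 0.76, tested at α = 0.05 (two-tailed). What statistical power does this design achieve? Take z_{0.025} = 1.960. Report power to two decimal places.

power ≈ 0.96

For two equal groups, power = Φ(d·√(n/2) − z_{α/2}).
d·√(n/2) = 0.76 × √(47/2) = 0.76 × 4.848 = 3.684.
z_β = 3.684 − 1.960 = 1.724.
Power = Φ(1.724) = 0.958.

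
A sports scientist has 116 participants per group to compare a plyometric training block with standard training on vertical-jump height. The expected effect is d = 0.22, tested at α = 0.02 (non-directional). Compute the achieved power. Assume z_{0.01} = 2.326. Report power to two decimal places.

power ≈ 0.26

For two equal groups, power = Φ(d·√(n/2) − z_{α/2}).
d·√(n/2) = 0.22 × √(116/2) = 0.22 × 7.616 = 1.675.
z_β = 1.675 − 2.326 = -0.651.
Power = Φ(-0.651) = 0.258.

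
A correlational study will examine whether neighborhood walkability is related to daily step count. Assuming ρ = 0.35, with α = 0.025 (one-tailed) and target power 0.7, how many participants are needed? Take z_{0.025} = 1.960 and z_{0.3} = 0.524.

n = 50

Fisher's z: C = ½·ln((1+r)/(1−r)) = ½·ln(2.0769) = 0.3654.
n = ((z_{α} + z_β)/C)² + 3.
(1.960 + 0.524) / 0.3654 = 2.484 / 0.3654 = 6.798.
n = 6.798² + 3 = 46.21 + 3 = 49.2.
Round up.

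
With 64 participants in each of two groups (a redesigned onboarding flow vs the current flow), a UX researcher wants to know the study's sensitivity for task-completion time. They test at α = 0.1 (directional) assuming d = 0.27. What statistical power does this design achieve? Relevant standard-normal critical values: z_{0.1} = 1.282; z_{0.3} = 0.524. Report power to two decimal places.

For two equal groups, power = Φ(d·√(n/2) − z_{α}).
d·√(n/2) = 0.27 × √(64/2) = 0.27 × 5.657 = 1.527.
z_β = 1.527 − 1.282 = 0.245.
Power = Φ(0.245) = 0.597.

power ≈ 0.60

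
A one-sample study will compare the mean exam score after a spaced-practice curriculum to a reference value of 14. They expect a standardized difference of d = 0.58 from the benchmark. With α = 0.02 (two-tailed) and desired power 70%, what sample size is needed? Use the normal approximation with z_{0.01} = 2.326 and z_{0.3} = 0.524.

For a one-sample test: n = ((z_{α/2} + z_β) / d)².
z_{α/2} + z_β = 2.326 + 0.524 = 2.850.
n = (2.850 / 0.58)² = 4.914² = 24.15.
Round up.

n = 25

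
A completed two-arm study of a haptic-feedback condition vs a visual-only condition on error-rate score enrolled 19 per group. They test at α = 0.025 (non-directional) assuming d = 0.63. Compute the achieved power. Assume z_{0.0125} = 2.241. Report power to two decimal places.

For two equal groups, power = Φ(d·√(n/2) − z_{α/2}).
d·√(n/2) = 0.63 × √(19/2) = 0.63 × 3.082 = 1.942.
z_β = 1.942 − 2.241 = -0.299.
Power = Φ(-0.299) = 0.382.

power ≈ 0.38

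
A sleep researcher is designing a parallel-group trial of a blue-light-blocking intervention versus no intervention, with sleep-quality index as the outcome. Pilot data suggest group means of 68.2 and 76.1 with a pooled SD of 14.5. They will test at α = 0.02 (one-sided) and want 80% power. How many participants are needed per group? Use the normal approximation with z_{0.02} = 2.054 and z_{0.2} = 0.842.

n = 57 per group

Cohen's d = |M₁ − M₂| / SD_pooled = |68.2 − 76.1| / 14.5 = 7.9 / 14.5 = 0.545.
For two independent groups with equal n: n = 2·((z_{α} + z_β) / d)².
z_{α} + z_β = 2.054 + 0.842 = 2.896.
n = 2 × (2.896 / 0.545)² = 2 × 5.314² = 2 × 28.24 = 56.5.
Round up to the next whole participant.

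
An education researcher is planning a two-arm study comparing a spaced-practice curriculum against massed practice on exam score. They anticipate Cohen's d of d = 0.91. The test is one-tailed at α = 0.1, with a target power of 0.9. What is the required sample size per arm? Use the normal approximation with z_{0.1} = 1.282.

n = 16 per group

For two independent groups with equal n: n = 2·((z_{α} + z_β) / d)².
z_{α} + z_β = 1.282 + 1.282 = 2.564.
n = 2 × (2.564 / 0.91)² = 2 × 2.818² = 2 × 7.94 = 15.9.
Round up to the next whole participant.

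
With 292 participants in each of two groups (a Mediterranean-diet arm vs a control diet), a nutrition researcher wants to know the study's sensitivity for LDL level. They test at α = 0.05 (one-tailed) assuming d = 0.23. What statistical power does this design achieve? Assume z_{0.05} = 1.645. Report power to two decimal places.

For two equal groups, power = Φ(d·√(n/2) − z_{α}).
d·√(n/2) = 0.23 × √(292/2) = 0.23 × 12.083 = 2.779.
z_β = 2.779 − 1.645 = 1.134.
Power = Φ(1.134) = 0.872.

power ≈ 0.87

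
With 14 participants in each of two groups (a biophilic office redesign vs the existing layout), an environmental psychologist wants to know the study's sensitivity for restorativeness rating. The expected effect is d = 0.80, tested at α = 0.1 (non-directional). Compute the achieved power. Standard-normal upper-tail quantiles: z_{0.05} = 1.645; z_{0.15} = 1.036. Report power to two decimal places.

For two equal groups, power = Φ(d·√(n/2) − z_{α/2}).
d·√(n/2) = 0.80 × √(14/2) = 0.80 × 2.646 = 2.117.
z_β = 2.117 − 1.645 = 0.472.
Power = Φ(0.472) = 0.681.

power ≈ 0.68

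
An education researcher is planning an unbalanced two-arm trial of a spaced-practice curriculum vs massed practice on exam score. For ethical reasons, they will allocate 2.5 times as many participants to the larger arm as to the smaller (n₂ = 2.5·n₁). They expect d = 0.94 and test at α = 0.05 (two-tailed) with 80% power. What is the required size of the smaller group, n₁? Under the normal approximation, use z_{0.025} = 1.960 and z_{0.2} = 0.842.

With allocation ratio k = n₂/n₁ = 2.5, Var(x̄₁−x̄₂) = σ²(1/n₁ + 1/(k·n₁)) = σ²·(k+1)/(k·n₁).
So n₁ = (1 + 1/k)·((z_{α/2} + z_β)/d)² = 1.400 × (2.802/0.94)².
n₁ = 1.400 × 8.89 = 12.4.
Round up: n₁ = 13, giving n₂ = ⌈2.5 × 13⌉ = ⌈32.5⌉ = 33.

n₁ = 13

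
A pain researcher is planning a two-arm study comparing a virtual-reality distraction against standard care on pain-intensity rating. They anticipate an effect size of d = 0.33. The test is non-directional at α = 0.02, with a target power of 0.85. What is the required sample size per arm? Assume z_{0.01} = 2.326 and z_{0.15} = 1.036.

n = 208 per group

For two independent groups with equal n: n = 2·((z_{α/2} + z_β) / d)².
z_{α/2} + z_β = 2.326 + 1.036 = 3.362.
n = 2 × (3.362 / 0.33)² = 2 × 10.188² = 2 × 103.79 = 207.6.
Round up to the next whole participant.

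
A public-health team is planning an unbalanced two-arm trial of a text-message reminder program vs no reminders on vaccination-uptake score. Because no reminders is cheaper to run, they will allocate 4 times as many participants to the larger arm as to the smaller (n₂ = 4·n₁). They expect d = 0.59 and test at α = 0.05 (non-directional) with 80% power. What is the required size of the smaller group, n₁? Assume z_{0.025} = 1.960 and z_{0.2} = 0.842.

n₁ = 29

With allocation ratio k = n₂/n₁ = 4, Var(x̄₁−x̄₂) = σ²(1/n₁ + 1/(k·n₁)) = σ²·(k+1)/(k·n₁).
So n₁ = (1 + 1/k)·((z_{α/2} + z_β)/d)² = 1.250 × (2.802/0.59)².
n₁ = 1.250 × 22.55 = 28.2.
Round up: n₁ = 29, giving n₂ = 4 × 29 = 116.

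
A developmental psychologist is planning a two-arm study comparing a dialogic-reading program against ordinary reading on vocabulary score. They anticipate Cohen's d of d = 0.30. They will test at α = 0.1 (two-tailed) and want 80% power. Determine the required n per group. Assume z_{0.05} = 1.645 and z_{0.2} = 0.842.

n = 138 per group

For two independent groups with equal n: n = 2·((z_{α/2} + z_β) / d)².
z_{α/2} + z_β = 1.645 + 0.842 = 2.487.
n = 2 × (2.487 / 0.30)² = 2 × 8.290² = 2 × 68.72 = 137.4.
Round up to the next whole participant.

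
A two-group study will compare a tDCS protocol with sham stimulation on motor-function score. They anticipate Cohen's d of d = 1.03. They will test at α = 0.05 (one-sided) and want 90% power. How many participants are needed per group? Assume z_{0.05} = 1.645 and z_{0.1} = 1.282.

For two independent groups with equal n: n = 2·((z_{α} + z_β) / d)².
z_{α} + z_β = 1.645 + 1.282 = 2.927.
n = 2 × (2.927 / 1.03)² = 2 × 2.842² = 2 × 8.08 = 16.2.
Round up to the next whole participant.

n = 17 per group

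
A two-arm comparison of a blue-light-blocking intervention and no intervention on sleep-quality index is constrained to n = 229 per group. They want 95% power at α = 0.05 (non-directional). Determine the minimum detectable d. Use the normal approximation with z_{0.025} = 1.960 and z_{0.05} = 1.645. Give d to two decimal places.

d_min ≈ 0.34

For two independent groups of n = 229 each: d_min = (z_{α/2} + z_β)·√(2/n).
z-sum = 1.960 + 1.645 = 3.605.
d_min = 3.605 × √(2/229) = 3.605 × 0.0935 = 0.337.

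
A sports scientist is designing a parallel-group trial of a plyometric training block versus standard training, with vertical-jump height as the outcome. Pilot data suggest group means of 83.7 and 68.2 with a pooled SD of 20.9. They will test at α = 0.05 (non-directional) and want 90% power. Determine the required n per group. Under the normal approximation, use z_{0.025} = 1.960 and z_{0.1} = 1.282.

n = 39 per group

Cohen's d = |M₁ − M₂| / SD_pooled = |83.7 − 68.2| / 20.9 = 15.5 / 20.9 = 0.742.
For two independent groups with equal n: n = 2·((z_{α/2} + z_β) / d)².
z_{α/2} + z_β = 1.960 + 1.282 = 3.242.
n = 2 × (3.242 / 0.742)² = 2 × 4.369² = 2 × 19.09 = 38.2.
Round up to the next whole participant.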